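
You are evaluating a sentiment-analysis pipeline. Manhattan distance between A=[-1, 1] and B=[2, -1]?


d = |-1-2| + |1+ 1|
  = 3 + 2
  = 5

5


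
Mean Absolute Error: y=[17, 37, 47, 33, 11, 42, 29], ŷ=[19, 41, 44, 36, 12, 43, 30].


Absolute errors: |17-19|=2, |37-41|=4, |47-44|=3, |33-36|=3, |11-12|=1, |42-43|=1, |29-30|=1
Sum = 15
MAE = 15/7 = 15/7

15/7


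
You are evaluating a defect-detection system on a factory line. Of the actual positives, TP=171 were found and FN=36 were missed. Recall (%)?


Recall = TP/(TP+FN)
= 171/(171+36)
= 171/207 = 82.61%

82.61%


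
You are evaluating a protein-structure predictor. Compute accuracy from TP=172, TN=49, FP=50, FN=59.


Accuracy = (TP+TN)/(TP+TN+FP+FN)
= (172+49)/(330)
= 221/330 = 66.97%

66.97%


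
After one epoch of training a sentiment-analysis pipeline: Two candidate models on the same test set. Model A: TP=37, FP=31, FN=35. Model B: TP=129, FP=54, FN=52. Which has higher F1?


Model A: P=37/68=0.5441, R=37/72=0.5139, F1=2PR/(P+R)=2TP/(2TP+FP+FN)=74/140=0.5286
Model B: P=129/183=0.7049, R=129/181=0.7127, F1=2PR/(P+R)=2TP/(2TP+FP+FN)=258/364=0.7088
0.5286 < 0.7088 → Model B

Model B


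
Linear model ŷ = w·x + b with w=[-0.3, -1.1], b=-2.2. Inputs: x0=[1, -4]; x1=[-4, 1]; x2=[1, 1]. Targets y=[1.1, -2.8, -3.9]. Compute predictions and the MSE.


ŷ0 = (-0.3)·(1) + (-1.1)·(-4) - 2.2 = 1.9
ŷ1 = (-0.3)·(-4) + (-1.1)·(1) - 2.2 = -2.1
ŷ2 = (-0.3)·(1) + (-1.1)·(1) - 2.2 = -3.6
errors² = [0.64, 0.49, 0.09]
MSE = 1.2200/3 = 0.4067

0.4067


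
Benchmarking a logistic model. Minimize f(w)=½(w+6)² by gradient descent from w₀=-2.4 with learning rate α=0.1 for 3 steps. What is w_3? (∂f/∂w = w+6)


step 1: grad = -2.4+6 = 3.6; w = -2.4 - 0.1·(3.6) = -2.76
step 2: grad = -2.76+6 = 3.24; w = -2.76 - 0.1·(3.24) = -3.084
step 3: grad = -3.084+6 = 2.916; w = -3.084 - 0.1·(2.916) = -3.3756

-3.3756


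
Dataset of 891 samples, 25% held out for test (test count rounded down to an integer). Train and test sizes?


Test = ⌊891·25/100⌋ = 222
Train = 891 - 222 = 669

Train: 669, Test: 222


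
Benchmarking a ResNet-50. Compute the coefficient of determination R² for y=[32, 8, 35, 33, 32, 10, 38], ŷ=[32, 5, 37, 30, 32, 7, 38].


ȳ = 26.8571
SS_res = Σ(y-ŷ)² = 31
SS_tot = Σ(y-ȳ)² = 920.86
R² = 1 - SS_res/SS_tot = 1 - 0.0337 = 0.9663

0.9663


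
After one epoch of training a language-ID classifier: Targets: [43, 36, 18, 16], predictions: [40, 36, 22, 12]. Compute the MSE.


Squared errors: (43-40)²=9, (36-36)²=0, (18-22)²=16, (16-12)²=16
Sum = 41
MSE = 41/4 = 41/4

41/4


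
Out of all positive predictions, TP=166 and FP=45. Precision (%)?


Precision = TP/(TP+FP)
= 166/(166+45)
= 166/211 = 78.67%

78.67%


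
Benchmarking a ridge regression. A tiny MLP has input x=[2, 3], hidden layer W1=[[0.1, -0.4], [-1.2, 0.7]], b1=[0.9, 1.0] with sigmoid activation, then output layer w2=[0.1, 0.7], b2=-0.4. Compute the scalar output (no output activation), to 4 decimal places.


z1[0] = (0.1)·(2) + (-0.4)·(3) + 0.9 = -0.1
z1[1] = (-1.2)·(2) + (0.7)·(3) + 1.0 = 0.7
h = sigmoid(z1) = [0.475, 0.6682]
output = (0.1)·(0.475) + (0.7)·(0.6682) - 0.4 = 0.1152

0.1152


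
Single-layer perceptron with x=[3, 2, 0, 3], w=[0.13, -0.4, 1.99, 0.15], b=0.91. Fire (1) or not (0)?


z = (3)·(0.13) + (2)·(-0.4) + (0)·(1.99) + (3)·(0.15) + 0.91
  = 0.95
step(z) = 1 (z≥0)

1


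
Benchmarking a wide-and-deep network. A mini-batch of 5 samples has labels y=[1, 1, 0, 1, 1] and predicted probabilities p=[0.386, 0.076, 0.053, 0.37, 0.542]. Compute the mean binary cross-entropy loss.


L[0] = -ln(0.386) = 0.9519
L[1] = -ln(0.076) = 2.577
L[2] = -ln(1-0.053) = -ln(0.947) = 0.0545
L[3] = -ln(0.37) = 0.9943
L[4] = -ln(0.542) = 0.6125
mean = (0.9519 + 2.577 + 0.0545 + 0.9943 + 0.6125)/5 = 1.038

1.038


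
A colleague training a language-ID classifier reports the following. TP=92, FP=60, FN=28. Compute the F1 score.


Precision = 92/152 = 0.6053
Recall = 92/120 = 0.7667
F1 = 2·P·R/(P+R) = 2·TP/(2·TP+FP+FN) = 184/(184+60+28) = 184/272 = 0.6765

0.6765


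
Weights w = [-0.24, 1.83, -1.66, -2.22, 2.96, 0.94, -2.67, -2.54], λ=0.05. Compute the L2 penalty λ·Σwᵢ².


‖w‖₂² = (-0.24)² + (1.83)² + (-1.66)² + (-2.22)² + (2.96)² + (0.94)² + (-2.67)² + (-2.54)²
     = 0.0576 + 3.3489 + 2.7556 + 4.9284 + 8.7616 + 0.8836 + 7.1289 + 6.4516
     = 34.3162
λ·‖w‖₂² = 0.05·34.3162 = 1.71581

1.71581


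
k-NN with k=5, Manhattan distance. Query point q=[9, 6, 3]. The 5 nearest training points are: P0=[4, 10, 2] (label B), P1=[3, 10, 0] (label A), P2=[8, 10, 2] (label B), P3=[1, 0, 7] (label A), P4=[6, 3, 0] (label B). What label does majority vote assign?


d(q,P0) = 10  (label B)
d(q,P1) = 13  (label A)
d(q,P2) = 6  (label B)
d(q,P3) = 18  (label A)
d(q,P4) = 9  (label B)
Votes: A=2, B=3
Majority → B

B


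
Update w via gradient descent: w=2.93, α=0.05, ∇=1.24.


w_new = w - α·∇
= 2.93 - 0.05·1.24
= 2.93 - 0.062
= 2.868

2.868


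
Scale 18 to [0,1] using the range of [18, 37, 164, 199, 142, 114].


min=18, max=199
(18-18)/(199-18) = 0/181 = 0.0

0.0


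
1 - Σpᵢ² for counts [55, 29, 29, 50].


Probabilities: [55/163, 29/163, 29/163, 50/163] ≈ [0.3374, 0.1779, 0.1779, 0.3067]
Σpᵢ² = (3025 + 841 + 841 + 2500)/163² = 7207/26569
Gini = 1 - Σpᵢ² = 1 - 7207/26569 = 0.7287

0.7287


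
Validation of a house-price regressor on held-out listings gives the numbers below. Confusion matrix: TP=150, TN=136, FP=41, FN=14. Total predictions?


Total = TP + TN + FP + FN
= 150 + 136 + 41 + 14
= 341
(Predicted positive: 191, predicted negative: 150)

341


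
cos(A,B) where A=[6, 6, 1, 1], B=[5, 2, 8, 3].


A·B = 6·5 + 6·2 + 1·8 + 1·3 = 53
‖A‖ = √74 = 8.6023, ‖B‖ = √102 = 10.0995
cos = 53/(√74·√102) = 53/√7548 = 0.61

0.61


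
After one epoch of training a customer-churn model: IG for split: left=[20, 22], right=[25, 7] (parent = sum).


Parent = [45, 29], H_parent = 0.966
H_left = 0.9984 (n=42), H_right = 0.7579 (n=32)
H_children = (42/74)·0.9984 + (32/74)·0.7579 = 0.8944
IG = 0.966 - 0.8944 = 0.0716

0.0716


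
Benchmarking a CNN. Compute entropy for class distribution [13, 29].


Probabilities: [13/42, 29/42] ≈ [0.3095, 0.6905]
H = -((13/42)·log₂(13/42) + (29/42)·log₂(29/42))
  = 0.8926 bits

0.8926 bits


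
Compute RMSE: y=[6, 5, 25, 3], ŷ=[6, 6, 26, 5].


MSE = 6/4 = 1.5
RMSE = √(6/4) = 1.2247

1.2247


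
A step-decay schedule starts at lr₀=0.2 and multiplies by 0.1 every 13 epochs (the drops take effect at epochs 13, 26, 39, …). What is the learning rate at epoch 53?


n_drops = ⌊53/13⌋ = 4
lr = 0.2·0.1^4 = 0.2·0.0001 = 0.00002

0.00002


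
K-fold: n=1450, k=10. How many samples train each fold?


Fold size = 1450/10 = 145
Training per fold = 1450 - 145 = 1305

1305


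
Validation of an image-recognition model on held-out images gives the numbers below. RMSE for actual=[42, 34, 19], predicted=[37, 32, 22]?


MSE = 38/3 = 12.6667
RMSE = √(38/3) = 3.559

3.559


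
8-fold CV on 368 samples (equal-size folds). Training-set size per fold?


Fold size = 368/8 = 46
Training per fold = 368 - 46 = 322

322


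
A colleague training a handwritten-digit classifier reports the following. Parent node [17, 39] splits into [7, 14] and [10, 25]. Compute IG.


Parent = [17, 39], H_parent = 0.8856
H_left = 0.9183 (n=21), H_right = 0.8631 (n=35)
H_children = (21/56)·0.9183 + (35/56)·0.8631 = 0.8838
IG = 0.8856 - 0.8838 = 0.0018

0.0018


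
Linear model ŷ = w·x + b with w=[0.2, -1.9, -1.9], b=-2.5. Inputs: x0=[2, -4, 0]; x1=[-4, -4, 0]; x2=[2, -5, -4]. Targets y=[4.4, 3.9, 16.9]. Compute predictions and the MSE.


ŷ0 = (0.2)·(2) + (-1.9)·(-4) + (-1.9)·(0) - 2.5 = 5.5
ŷ1 = (0.2)·(-4) + (-1.9)·(-4) + (-1.9)·(0) - 2.5 = 4.3
ŷ2 = (0.2)·(2) + (-1.9)·(-5) + (-1.9)·(-4) - 2.5 = 15.0
errors² = [1.21, 0.16, 3.61]
MSE = 4.9800/3 = 1.66

1.66


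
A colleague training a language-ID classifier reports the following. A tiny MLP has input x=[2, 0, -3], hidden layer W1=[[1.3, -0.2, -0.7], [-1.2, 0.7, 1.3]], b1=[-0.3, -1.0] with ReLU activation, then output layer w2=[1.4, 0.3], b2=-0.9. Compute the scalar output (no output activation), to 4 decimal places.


z1[0] = (1.3)·(2) + (-0.2)·(0) + (-0.7)·(-3) - 0.3 = 4.4
z1[1] = (-1.2)·(2) + (0.7)·(0) + (1.3)·(-3) - 1.0 = -7.3
h = ReLU(z1) = [4.4, 0.0]
output = (1.4)·(4.4) + (0.3)·(0.0) - 0.9 = 5.26

5.26


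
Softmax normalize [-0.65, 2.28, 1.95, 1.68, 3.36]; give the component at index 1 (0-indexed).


Exponentials: e^-0.65=0.522, e^2.28=9.7767, e^1.95=7.0287, e^1.68=5.3656, e^3.36=28.7892
Sum = 51.4822
Softmax = [0.0101, 0.1899, 0.1365, 0.1042, 0.5592]
p[1] = 9.7767/51.4822 = 0.1899

0.1899


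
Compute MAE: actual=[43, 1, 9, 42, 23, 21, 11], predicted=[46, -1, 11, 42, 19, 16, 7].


Absolute errors: |43-46|=3, |1+ 1|=2, |9-11|=2, |42-42|=0, |23-19|=4, |21-16|=5, |11-7|=4
Sum = 20
MAE = 20/7 = 20/7

20/7


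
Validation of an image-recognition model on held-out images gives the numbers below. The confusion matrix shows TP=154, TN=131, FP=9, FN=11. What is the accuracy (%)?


Accuracy = (TP+TN)/(TP+TN+FP+FN)
= (154+131)/(305)
= 285/305 = 93.44%

93.44%


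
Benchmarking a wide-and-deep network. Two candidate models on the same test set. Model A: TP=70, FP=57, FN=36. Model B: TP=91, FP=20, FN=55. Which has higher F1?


Model A: P=70/127=0.5512, R=70/106=0.6604, F1=2PR/(P+R)=2TP/(2TP+FP+FN)=140/233=0.6009
Model B: P=91/111=0.8198, R=91/146=0.6233, F1=2PR/(P+R)=2TP/(2TP+FP+FN)=182/257=0.7082
0.6009 < 0.7082 → Model B

Model B


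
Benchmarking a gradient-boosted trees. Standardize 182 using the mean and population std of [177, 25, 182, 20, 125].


μ = 105.8, σ = 70.9011
z = (182 - 105.8)/70.9011 = 1.0747

1.0747


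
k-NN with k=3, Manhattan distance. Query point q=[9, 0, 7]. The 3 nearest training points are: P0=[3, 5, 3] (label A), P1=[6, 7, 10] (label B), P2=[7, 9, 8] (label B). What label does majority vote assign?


d(q,P0) = 15  (label A)
d(q,P1) = 13  (label B)
d(q,P2) = 12  (label B)
Votes: A=1, B=2
Majority → B

B


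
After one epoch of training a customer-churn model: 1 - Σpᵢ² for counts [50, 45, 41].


Probabilities: [50/136, 45/136, 41/136] ≈ [0.3676, 0.3309, 0.3015]
Σpᵢ² = (2500 + 2025 + 1681)/136² = 6206/18496
Gini = 1 - Σpᵢ² = 1 - 6206/18496 = 0.6645

0.6645


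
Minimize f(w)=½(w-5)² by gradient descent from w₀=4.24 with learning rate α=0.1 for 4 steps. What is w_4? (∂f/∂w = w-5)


step 1: grad = 4.24-5 = -0.76; w = 4.24 - 0.1·(-0.76) = 4.316
step 2: grad = 4.316-5 = -0.684; w = 4.316 - 0.1·(-0.684) = 4.3844
step 3: grad = 4.3844-5 = -0.6156; w = 4.3844 - 0.1·(-0.6156) = 4.44596
step 4: grad = 4.44596-5 = -0.55404; w = 4.44596 - 0.1·(-0.55404) = 4.501364

4.501364


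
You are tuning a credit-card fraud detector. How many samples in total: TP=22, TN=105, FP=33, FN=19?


Total = TP + TN + FP + FN
= 22 + 105 + 33 + 19
= 179
(Predicted positive: 55, predicted negative: 124)

179


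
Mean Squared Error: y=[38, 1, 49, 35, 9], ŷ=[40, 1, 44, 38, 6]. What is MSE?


Squared errors: (38-40)²=4, (1-1)²=0, (49-44)²=25, (35-38)²=9, (9-6)²=9
Sum = 47
MSE = 47/5 = 47/5

47/5


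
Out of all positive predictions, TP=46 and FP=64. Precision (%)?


Precision = TP/(TP+FP)
= 46/(46+64)
= 46/110 = 41.82%

41.82%


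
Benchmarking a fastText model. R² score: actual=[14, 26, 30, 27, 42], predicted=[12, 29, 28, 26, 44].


ȳ = 27.8
SS_res = Σ(y-ŷ)² = 22
SS_tot = Σ(y-ȳ)² = 400.8
R² = 1 - SS_res/SS_tot = 1 - 0.0549 = 0.9451

0.9451


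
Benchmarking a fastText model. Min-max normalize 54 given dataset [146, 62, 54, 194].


min=54, max=194
(54-54)/(194-54) = 0/140 = 0.0

0.0


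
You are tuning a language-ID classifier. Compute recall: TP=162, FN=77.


Recall = TP/(TP+FN)
= 162/(162+77)
= 162/239 = 67.78%

67.78%


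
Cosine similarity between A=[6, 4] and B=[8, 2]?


A·B = 6·8 + 4·2 = 56
‖A‖ = √52 = 7.2111, ‖B‖ = √68 = 8.2462
cos = 56/(√52·√68) = 56/√3536 = 0.9417

0.9417


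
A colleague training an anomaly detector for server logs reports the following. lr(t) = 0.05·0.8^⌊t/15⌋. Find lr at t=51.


n_drops = ⌊51/15⌋ = 3
lr = 0.05·0.8^3 = 0.05·0.512 = 0.0256

0.0256


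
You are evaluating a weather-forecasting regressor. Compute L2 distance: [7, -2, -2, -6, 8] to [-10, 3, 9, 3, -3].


d = √((7+ 10)² + (-2-3)² + (-2-9)² + (-6-3)² + (8+ 3)²)
  = √(289 + 25 + 121 + 81 + 121)
  = √637 = 25.2389

25.2389


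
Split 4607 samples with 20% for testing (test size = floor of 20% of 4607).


Test = ⌊4607·20/100⌋ = 921
Train = 4607 - 921 = 3686

Train: 3686, Test: 921


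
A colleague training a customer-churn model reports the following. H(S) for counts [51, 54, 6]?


Probabilities: [51/111, 54/111, 6/111] ≈ [0.4595, 0.4865, 0.0541]
H = -((51/111)·log₂(51/111) + (54/111)·log₂(54/111) + (6/111)·log₂(6/111))
  = 1.2488 bits

1.2488 bits


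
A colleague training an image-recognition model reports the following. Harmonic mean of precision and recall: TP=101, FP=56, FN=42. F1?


Precision = 101/157 = 0.6433
Recall = 101/143 = 0.7063
F1 = 2·P·R/(P+R) = 2·TP/(2·TP+FP+FN) = 202/(202+56+42) = 202/300 = 0.6733

0.6733


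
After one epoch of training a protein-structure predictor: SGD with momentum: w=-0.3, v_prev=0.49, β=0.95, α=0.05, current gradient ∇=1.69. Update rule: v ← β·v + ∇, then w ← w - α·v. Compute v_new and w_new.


v_new = 0.95·0.49 + 1.69 = 0.4655 + 1.69 = 2.1555
w_new = -0.3 - 0.05·2.1555 = -0.3 - 0.107775 = -0.407775

v_new=2.1555, w_new=-0.407775


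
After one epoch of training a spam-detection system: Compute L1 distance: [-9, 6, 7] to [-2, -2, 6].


d = |-9+ 2| + |6+ 2| + |7-6|
  = 7 + 8 + 1
  = 16

16


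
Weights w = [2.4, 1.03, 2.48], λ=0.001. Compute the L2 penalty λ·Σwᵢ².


‖w‖₂² = (2.4)² + (1.03)² + (2.48)²
     = 5.76 + 1.0609 + 6.1504
     = 12.9713
λ·‖w‖₂² = 0.001·12.9713 = 0.012971

0.012971


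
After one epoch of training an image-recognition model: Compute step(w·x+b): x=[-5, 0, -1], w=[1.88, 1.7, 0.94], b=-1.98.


z = (-5)·(1.88) + (0)·(1.7) + (-1)·(0.94) - 1.98
  = -12.32
step(z) = 0 (z<0)

0


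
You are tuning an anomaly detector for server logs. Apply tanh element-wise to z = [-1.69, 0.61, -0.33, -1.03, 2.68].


tanh(-1.69) = -0.9341
tanh(0.61) = 0.5441
tanh(-0.33) = -0.3185
tanh(-1.03) = -0.7739
tanh(2.68) = 0.9906
result = [-0.9341, 0.5441, -0.3185, -0.7739, 0.9906]

[-0.9341, 0.5441, -0.3185, -0.7739, 0.9906]


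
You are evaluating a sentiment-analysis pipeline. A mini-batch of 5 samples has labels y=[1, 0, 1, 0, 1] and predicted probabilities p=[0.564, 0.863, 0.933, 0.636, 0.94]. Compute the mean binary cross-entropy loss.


L[0] = -ln(0.564) = 0.5727
L[1] = -ln(1-0.863) = -ln(0.137) = 1.9878
L[2] = -ln(0.933) = 0.0694
L[3] = -ln(1-0.636) = -ln(0.364) = 1.0106
L[4] = -ln(0.94) = 0.0619
mean = (0.5727 + 1.9878 + 0.0694 + 1.0106 + 0.0619)/5 = 0.7405

0.7405


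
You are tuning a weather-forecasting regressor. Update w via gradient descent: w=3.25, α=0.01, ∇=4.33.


w_new = w - α·∇
= 3.25 - 0.01·4.33
= 3.25 - 0.0433
= 3.2067

3.2067


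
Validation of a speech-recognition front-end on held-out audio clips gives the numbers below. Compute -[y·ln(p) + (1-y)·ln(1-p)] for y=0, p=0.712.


BCE = -[y·ln(p) + (1-y)·ln(1-p)]
= -0 - 1·ln(1-0.712)
= -ln(0.288) = 1.2448

1.2448


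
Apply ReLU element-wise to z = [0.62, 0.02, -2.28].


ReLU(0.62) = max(0, 0.62) = 0.62
ReLU(0.02) = max(0, 0.02) = 0.02
ReLU(-2.28) = max(0, -2.28) = 0.0
result = [0.62, 0.02, 0.0]

[0.62, 0.02, 0.0]


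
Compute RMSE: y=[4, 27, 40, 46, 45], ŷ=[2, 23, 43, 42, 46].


MSE = 46/5 = 9.2
RMSE = √(46/5) = 3.0332

3.0332


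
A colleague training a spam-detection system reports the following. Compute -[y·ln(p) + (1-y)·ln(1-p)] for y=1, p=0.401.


BCE = -[y·ln(p) + (1-y)·ln(1-p)]
= -1·ln(0.401) - 0
= -ln(0.401) = 0.9138

0.9138


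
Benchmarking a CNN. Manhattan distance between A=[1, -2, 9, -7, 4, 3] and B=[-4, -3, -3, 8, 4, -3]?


d = |1+ 4| + |-2+ 3| + |9+ 3| + |-7-8| + |4-4| + |3+ 3|
  = 5 + 1 + 12 + 15 + 0 + 6
  = 39

39


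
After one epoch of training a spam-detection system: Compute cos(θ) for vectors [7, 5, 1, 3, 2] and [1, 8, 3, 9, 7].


A·B = 7·1 + 5·8 + 1·3 + 3·9 + 2·7 = 91
‖A‖ = √88 = 9.3808, ‖B‖ = √204 = 14.2829
cos = 91/(√88·√204) = 91/√17952 = 0.6792

0.6792


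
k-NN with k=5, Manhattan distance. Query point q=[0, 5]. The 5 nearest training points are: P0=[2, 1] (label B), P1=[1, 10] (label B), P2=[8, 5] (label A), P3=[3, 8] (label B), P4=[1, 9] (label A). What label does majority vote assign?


d(q,P0) = 6  (label B)
d(q,P1) = 6  (label B)
d(q,P2) = 8  (label A)
d(q,P3) = 6  (label B)
d(q,P4) = 5  (label A)
Votes: A=2, B=3
Majority → B

B


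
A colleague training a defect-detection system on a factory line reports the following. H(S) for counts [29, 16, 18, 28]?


Probabilities: [29/91, 16/91, 18/91, 28/91] ≈ [0.3187, 0.1758, 0.1978, 0.3077]
H = -((29/91)·log₂(29/91) + (16/91)·log₂(16/91) + (18/91)·log₂(18/91) + (28/91)·log₂(28/91))
  = 1.9523 bits

1.9523 bits


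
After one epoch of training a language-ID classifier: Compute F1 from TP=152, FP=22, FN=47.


Precision = 152/174 = 0.8736
Recall = 152/199 = 0.7638
F1 = 2·P·R/(P+R) = 2·TP/(2·TP+FP+FN) = 304/(304+22+47) = 304/373 = 0.815

0.815


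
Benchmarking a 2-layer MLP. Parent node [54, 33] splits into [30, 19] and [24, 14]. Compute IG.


Parent = [54, 33], H_parent = 0.9576
H_left = 0.9633 (n=49), H_right = 0.9495 (n=38)
H_children = (49/87)·0.9633 + (38/87)·0.9495 = 0.9573
IG = 0.9576 - 0.9573 = 0.0003

0.0003


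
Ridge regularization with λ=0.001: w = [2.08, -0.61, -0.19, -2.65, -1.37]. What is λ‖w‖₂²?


‖w‖₂² = (2.08)² + (-0.61)² + (-0.19)² + (-2.65)² + (-1.37)²
     = 4.3264 + 0.3721 + 0.0361 + 7.0225 + 1.8769
     = 13.634
λ·‖w‖₂² = 0.001·13.634 = 0.013634

0.013634


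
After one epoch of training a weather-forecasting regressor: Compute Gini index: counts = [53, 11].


Probabilities: [53/64, 11/64] ≈ [0.8281, 0.1719]
Σpᵢ² = (2809 + 121)/64² = 2930/4096
Gini = 1 - Σpᵢ² = 1 - 2930/4096 = 0.2847

0.2847


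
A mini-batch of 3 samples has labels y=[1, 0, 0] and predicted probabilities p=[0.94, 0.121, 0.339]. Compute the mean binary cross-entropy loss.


L[0] = -ln(0.94) = 0.0619
L[1] = -ln(1-0.121) = -ln(0.879) = 0.129
L[2] = -ln(1-0.339) = -ln(0.661) = 0.414
mean = (0.0619 + 0.129 + 0.414)/3 = 0.2016

0.2016


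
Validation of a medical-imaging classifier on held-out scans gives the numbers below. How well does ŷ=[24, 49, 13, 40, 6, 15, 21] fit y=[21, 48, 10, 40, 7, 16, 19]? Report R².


ȳ = 23
SS_res = Σ(y-ŷ)² = 25
SS_tot = Σ(y-ȳ)² = 1408
R² = 1 - SS_res/SS_tot = 1 - 0.0178 = 0.9822

0.9822


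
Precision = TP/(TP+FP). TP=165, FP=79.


Precision = TP/(TP+FP)
= 165/(165+79)
= 165/244 = 67.62%

67.62%


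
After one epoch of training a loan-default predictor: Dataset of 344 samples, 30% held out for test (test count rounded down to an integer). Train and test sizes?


Test = ⌊344·30/100⌋ = 103
Train = 344 - 103 = 241

Train: 241, Test: 103


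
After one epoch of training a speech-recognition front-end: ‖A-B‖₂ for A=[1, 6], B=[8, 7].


d = √((1-8)² + (6-7)²)
  = √(49 + 1)
  = √50 = 7.0711

7.0711


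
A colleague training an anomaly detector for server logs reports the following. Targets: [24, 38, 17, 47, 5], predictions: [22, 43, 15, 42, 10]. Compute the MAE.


Absolute errors: |24-22|=2, |38-43|=5, |17-15|=2, |47-42|=5, |5-10|=5
Sum = 19
MAE = 19/5 = 19/5

19/5


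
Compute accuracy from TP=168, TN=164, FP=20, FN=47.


Accuracy = (TP+TN)/(TP+TN+FP+FN)
= (168+164)/(399)
= 332/399 = 83.21%

83.21%


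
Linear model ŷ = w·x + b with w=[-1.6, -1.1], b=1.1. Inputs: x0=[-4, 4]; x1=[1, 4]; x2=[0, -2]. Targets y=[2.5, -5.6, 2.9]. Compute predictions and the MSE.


ŷ0 = (-1.6)·(-4) + (-1.1)·(4) + 1.1 = 3.1
ŷ1 = (-1.6)·(1) + (-1.1)·(4) + 1.1 = -4.9
ŷ2 = (-1.6)·(0) + (-1.1)·(-2) + 1.1 = 3.3
errors² = [0.36, 0.49, 0.16]
MSE = 1.0100/3 = 0.3367

0.3367


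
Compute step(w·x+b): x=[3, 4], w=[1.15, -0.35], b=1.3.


z = (3)·(1.15) + (4)·(-0.35) + 1.3
  = 3.35
step(z) = 1 (z≥0)

1


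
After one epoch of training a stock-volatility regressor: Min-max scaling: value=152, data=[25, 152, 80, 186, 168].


min=25, max=186
(152-25)/(186-25) = 127/161 = 0.7888

0.7888


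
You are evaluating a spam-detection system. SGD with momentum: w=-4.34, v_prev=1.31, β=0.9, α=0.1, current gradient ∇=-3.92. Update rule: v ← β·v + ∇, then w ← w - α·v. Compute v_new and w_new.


v_new = 0.9·1.31 - 3.92 = 1.179 - 3.92 = -2.741
w_new = -4.34 - 0.1·-2.741 = -4.34 + 0.2741 = -4.0659

v_new=-2.741, w_new=-4.0659


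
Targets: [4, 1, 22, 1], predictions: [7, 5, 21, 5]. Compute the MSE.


Squared errors: (4-7)²=9, (1-5)²=16, (22-21)²=1, (1-5)²=16
Sum = 42
MSE = 42/4 = 21/2

21/2


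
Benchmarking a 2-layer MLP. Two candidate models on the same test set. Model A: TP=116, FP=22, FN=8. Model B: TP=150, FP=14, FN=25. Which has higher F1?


Model A: P=116/138=0.8406, R=116/124=0.9355, F1=2PR/(P+R)=2TP/(2TP+FP+FN)=232/262=0.8855
Model B: P=150/164=0.9146, R=150/175=0.8571, F1=2PR/(P+R)=2TP/(2TP+FP+FN)=300/339=0.885
0.8855 > 0.885 → Model A

Model A


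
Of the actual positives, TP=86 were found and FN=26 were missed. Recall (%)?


Recall = TP/(TP+FN)
= 86/(86+26)
= 86/112 = 76.79%

76.79%


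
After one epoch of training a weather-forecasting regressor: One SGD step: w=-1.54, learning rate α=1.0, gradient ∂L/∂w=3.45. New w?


w_new = w - α·∇
= -1.54 - 1.0·3.45
= -1.54 - 3.45
= -4.99

-4.99


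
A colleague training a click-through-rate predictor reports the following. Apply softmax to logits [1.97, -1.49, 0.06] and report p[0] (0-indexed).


Exponentials: e^1.97=7.1707, e^-1.49=0.2254, e^0.06=1.0618
Sum = 8.4579
Softmax = [0.8478, 0.0266, 0.1255]
p[0] = 7.1707/8.4579 = 0.8478

0.8478


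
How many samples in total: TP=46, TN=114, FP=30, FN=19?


Total = TP + TN + FP + FN
= 46 + 114 + 30 + 19
= 209
(Predicted positive: 76, predicted negative: 133)

209


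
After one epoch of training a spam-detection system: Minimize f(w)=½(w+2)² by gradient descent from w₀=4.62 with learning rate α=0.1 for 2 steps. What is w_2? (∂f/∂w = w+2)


step 1: grad = 4.62+2 = 6.62; w = 4.62 - 0.1·(6.62) = 3.958
step 2: grad = 3.958+2 = 5.958; w = 3.958 - 0.1·(5.958) = 3.3622

3.3622


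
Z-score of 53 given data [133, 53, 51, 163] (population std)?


μ = 100, σ = 49.163
z = (53 - 100)/49.163 = -0.956

-0.956


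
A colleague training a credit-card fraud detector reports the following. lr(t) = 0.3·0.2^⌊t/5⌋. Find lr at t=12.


n_drops = ⌊12/5⌋ = 2
lr = 0.3·0.2^2 = 0.3·0.04 = 0.012

0.012


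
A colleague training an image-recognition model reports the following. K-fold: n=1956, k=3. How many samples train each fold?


Fold size = 1956/3 = 652
Training per fold = 1956 - 652 = 1304

1304


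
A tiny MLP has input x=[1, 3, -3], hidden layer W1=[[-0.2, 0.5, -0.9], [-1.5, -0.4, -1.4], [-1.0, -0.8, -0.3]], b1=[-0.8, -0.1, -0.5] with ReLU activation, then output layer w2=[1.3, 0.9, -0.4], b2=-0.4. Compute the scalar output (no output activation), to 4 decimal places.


z1[0] = (-0.2)·(1) + (0.5)·(3) + (-0.9)·(-3) - 0.8 = 3.2
z1[1] = (-1.5)·(1) + (-0.4)·(3) + (-1.4)·(-3) - 0.1 = 1.4
z1[2] = (-1.0)·(1) + (-0.8)·(3) + (-0.3)·(-3) - 0.5 = -3.0
h = ReLU(z1) = [3.2, 1.4, 0.0]
output = (1.3)·(3.2) + (0.9)·(1.4) + (-0.4)·(0.0) - 0.4 = 5.02

5.02


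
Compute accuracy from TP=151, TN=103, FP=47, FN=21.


Accuracy = (TP+TN)/(TP+TN+FP+FN)
= (151+103)/(322)
= 254/322 = 78.88%

78.88%


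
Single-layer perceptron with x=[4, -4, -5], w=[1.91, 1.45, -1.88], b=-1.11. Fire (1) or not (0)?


z = (4)·(1.91) + (-4)·(1.45) + (-5)·(-1.88) - 1.11
  = 10.13
step(z) = 1 (z≥0)

1


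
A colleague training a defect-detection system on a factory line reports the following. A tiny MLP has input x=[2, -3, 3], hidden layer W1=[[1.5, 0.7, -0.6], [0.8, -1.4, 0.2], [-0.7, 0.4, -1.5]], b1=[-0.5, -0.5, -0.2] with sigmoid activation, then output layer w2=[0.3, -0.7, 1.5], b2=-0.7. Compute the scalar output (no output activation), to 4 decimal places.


z1[0] = (1.5)·(2) + (0.7)·(-3) + (-0.6)·(3) - 0.5 = -1.4
z1[1] = (0.8)·(2) + (-1.4)·(-3) + (0.2)·(3) - 0.5 = 5.9
z1[2] = (-0.7)·(2) + (0.4)·(-3) + (-1.5)·(3) - 0.2 = -7.3
h = sigmoid(z1) = [0.1978, 0.9973, 0.0007]
output = (0.3)·(0.1978) + (-0.7)·(0.9973) + (1.5)·(0.0007) - 0.7 = -1.3377

-1.3377


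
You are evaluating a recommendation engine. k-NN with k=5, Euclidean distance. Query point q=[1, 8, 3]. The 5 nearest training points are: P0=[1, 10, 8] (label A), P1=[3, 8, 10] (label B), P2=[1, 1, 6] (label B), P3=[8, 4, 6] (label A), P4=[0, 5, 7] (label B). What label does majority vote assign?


d(q,P0) = 5.3852  (label A)
d(q,P1) = 7.2801  (label B)
d(q,P2) = 7.6158  (label B)
d(q,P3) = 8.6023  (label A)
d(q,P4) = 5.099  (label B)
Votes: A=2, B=3
Majority → B

B


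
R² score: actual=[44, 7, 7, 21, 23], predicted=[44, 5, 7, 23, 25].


ȳ = 20.4
SS_res = Σ(y-ŷ)² = 12
SS_tot = Σ(y-ȳ)² = 923.2
R² = 1 - SS_res/SS_tot = 1 - 0.013 = 0.987

0.987


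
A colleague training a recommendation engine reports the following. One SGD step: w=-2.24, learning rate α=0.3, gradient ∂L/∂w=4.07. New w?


w_new = w - α·∇
= -2.24 - 0.3·4.07
= -2.24 - 1.221
= -3.461

-3.461


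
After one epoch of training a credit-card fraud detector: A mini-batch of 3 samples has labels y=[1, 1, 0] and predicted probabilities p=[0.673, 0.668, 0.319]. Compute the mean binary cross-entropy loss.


L[0] = -ln(0.673) = 0.396
L[1] = -ln(0.668) = 0.4035
L[2] = -ln(1-0.319) = -ln(0.681) = 0.3842
mean = (0.396 + 0.4035 + 0.3842)/3 = 0.3946

0.3946


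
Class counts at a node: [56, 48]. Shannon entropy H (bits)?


Probabilities: [56/104, 48/104] ≈ [0.5385, 0.4615]
H = -((56/104)·log₂(56/104) + (48/104)·log₂(48/104))
  = 0.9957 bits

0.9957 bits


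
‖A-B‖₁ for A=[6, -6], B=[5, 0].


d = |6-5| + |-6-0|
  = 1 + 6
  = 7

7


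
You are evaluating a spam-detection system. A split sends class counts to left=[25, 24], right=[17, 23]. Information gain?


Parent = [42, 47], H_parent = 0.9977
H_left = 0.9997 (n=49), H_right = 0.9837 (n=40)
H_children = (49/89)·0.9997 + (40/89)·0.9837 = 0.9925
IG = 0.9977 - 0.9925 = 0.0052

0.0052


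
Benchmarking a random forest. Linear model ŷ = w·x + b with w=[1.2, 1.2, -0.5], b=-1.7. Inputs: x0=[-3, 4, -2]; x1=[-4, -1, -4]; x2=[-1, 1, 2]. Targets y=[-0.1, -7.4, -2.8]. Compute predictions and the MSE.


ŷ0 = (1.2)·(-3) + (1.2)·(4) + (-0.5)·(-2) - 1.7 = 0.5
ŷ1 = (1.2)·(-4) + (1.2)·(-1) + (-0.5)·(-4) - 1.7 = -5.7
ŷ2 = (1.2)·(-1) + (1.2)·(1) + (-0.5)·(2) - 1.7 = -2.7
errors² = [0.36, 2.89, 0.01]
MSE = 3.2600/3 = 1.0867

1.0867


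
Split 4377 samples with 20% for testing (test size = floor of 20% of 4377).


Test = ⌊4377·20/100⌋ = 875
Train = 4377 - 875 = 3502

Train: 3502, Test: 875


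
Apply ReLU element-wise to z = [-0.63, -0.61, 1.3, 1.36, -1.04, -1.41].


ReLU(-0.63) = max(0, -0.63) = 0.0
ReLU(-0.61) = max(0, -0.61) = 0.0
ReLU(1.3) = max(0, 1.3) = 1.3
ReLU(1.36) = max(0, 1.36) = 1.36
ReLU(-1.04) = max(0, -1.04) = 0.0
ReLU(-1.41) = max(0, -1.41) = 0.0
result = [0.0, 0.0, 1.3, 1.36, 0.0, 0.0]

[0.0, 0.0, 1.3, 1.36, 0.0, 0.0]


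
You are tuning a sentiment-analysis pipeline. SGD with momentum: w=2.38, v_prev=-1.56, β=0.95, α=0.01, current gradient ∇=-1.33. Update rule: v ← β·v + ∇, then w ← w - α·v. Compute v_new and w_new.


v_new = 0.95·-1.56 - 1.33 = -1.482 - 1.33 = -2.812
w_new = 2.38 - 0.01·-2.812 = 2.38 + 0.02812 = 2.40812

v_new=-2.812, w_new=2.40812


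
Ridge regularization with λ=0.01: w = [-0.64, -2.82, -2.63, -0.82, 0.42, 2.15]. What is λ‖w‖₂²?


‖w‖₂² = (-0.64)² + (-2.82)² + (-2.63)² + (-0.82)² + (0.42)² + (2.15)²
     = 0.4096 + 7.9524 + 6.9169 + 0.6724 + 0.1764 + 4.6225
     = 20.7502
λ·‖w‖₂² = 0.01·20.7502 = 0.207502

0.207502


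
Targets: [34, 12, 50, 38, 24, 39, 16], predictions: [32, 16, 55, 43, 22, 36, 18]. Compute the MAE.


Absolute errors: |34-32|=2, |12-16|=4, |50-55|=5, |38-43|=5, |24-22|=2, |39-36|=3, |16-18|=2
Sum = 23
MAE = 23/7 = 23/7

23/7


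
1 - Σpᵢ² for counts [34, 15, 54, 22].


Probabilities: [34/125, 15/125, 54/125, 22/125] ≈ [0.272, 0.12, 0.432, 0.176]
Σpᵢ² = (1156 + 225 + 2916 + 484)/125² = 4781/15625
Gini = 1 - Σpᵢ² = 1 - 4781/15625 = 0.694

0.694


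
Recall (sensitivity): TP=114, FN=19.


Recall = TP/(TP+FN)
= 114/(114+19)
= 114/133 = 85.71%

85.71%


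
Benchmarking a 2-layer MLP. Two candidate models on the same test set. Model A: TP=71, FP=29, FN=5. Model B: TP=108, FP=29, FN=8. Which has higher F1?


Model A: P=71/100=0.71, R=71/76=0.9342, F1=2PR/(P+R)=2TP/(2TP+FP+FN)=142/176=0.8068
Model B: P=108/137=0.7883, R=108/116=0.931, F1=2PR/(P+R)=2TP/(2TP+FP+FN)=216/253=0.8538
0.8068 < 0.8538 → Model B

Model B


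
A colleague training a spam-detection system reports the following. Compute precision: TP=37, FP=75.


Precision = TP/(TP+FP)
= 37/(37+75)
= 37/112 = 33.04%

33.04%


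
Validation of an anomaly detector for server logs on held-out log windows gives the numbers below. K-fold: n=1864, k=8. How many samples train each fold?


Fold size = 1864/8 = 233
Training per fold = 1864 - 233 = 1631

1631


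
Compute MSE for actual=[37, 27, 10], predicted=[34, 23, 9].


Squared errors: (37-34)²=9, (27-23)²=16, (10-9)²=1
Sum = 26
MSE = 26/3 = 26/3

26/3


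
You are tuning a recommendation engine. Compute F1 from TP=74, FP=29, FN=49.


Precision = 74/103 = 0.7184
Recall = 74/123 = 0.6016
F1 = 2·P·R/(P+R) = 2·TP/(2·TP+FP+FN) = 148/(148+29+49) = 148/226 = 0.6549

0.6549


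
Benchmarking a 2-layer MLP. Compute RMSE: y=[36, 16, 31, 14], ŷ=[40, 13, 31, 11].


MSE = 34/4 = 8.5
RMSE = √(34/4) = 2.9155

2.9155


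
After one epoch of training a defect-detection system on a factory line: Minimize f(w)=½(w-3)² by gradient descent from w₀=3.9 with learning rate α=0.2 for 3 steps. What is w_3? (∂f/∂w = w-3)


step 1: grad = 3.9-3 = 0.9; w = 3.9 - 0.2·(0.9) = 3.72
step 2: grad = 3.72-3 = 0.72; w = 3.72 - 0.2·(0.72) = 3.576
step 3: grad = 3.576-3 = 0.576; w = 3.576 - 0.2·(0.576) = 3.4608

3.4608


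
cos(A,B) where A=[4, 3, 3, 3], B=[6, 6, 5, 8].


A·B = 4·6 + 3·6 + 3·5 + 3·8 = 81
‖A‖ = √43 = 6.5574, ‖B‖ = √161 = 12.6886
cos = 81/(√43·√161) = 81/√6923 = 0.9735

0.9735


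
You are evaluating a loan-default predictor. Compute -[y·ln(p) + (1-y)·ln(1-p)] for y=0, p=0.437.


BCE = -[y·ln(p) + (1-y)·ln(1-p)]
= -0 - 1·ln(1-0.437)
= -ln(0.563) = 0.5745

0.5745


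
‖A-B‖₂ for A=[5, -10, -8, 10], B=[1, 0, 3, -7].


d = √((5-1)² + (-10-0)² + (-8-3)² + (10+ 7)²)
  = √(16 + 100 + 121 + 289)
  = √526 = 22.9347

22.9347


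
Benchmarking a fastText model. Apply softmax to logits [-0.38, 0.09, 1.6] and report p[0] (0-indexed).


Exponentials: e^-0.38=0.6839, e^0.09=1.0942, e^1.6=4.953
Sum = 6.7311
Softmax = [0.1016, 0.1626, 0.7358]
p[0] = 0.6839/6.7311 = 0.1016

0.1016


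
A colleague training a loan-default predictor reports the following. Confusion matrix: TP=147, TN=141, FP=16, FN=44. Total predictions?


Total = TP + TN + FP + FN
= 147 + 141 + 16 + 44
= 348
(Predicted positive: 163, predicted negative: 185)

348


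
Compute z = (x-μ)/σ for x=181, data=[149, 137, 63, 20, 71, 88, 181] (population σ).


μ = 101.2857, σ = 52.1994
z = (181 - 101.2857)/52.1994 = 1.5271

1.5271


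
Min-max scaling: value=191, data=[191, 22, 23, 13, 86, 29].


min=13, max=191
(191-13)/(191-13) = 178/178 = 1.0

1.0


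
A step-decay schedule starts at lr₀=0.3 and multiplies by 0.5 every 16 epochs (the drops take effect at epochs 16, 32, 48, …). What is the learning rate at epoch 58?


n_drops = ⌊58/16⌋ = 3
lr = 0.3·0.5^3 = 0.3·0.125 = 0.0375

0.0375


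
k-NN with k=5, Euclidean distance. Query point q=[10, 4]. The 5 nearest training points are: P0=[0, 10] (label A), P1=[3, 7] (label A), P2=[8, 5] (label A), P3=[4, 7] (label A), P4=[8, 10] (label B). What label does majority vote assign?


d(q,P0) = 11.6619  (label A)
d(q,P1) = 7.6158  (label A)
d(q,P2) = 2.2361  (label A)
d(q,P3) = 6.7082  (label A)
d(q,P4) = 6.3246  (label B)
Votes: A=4, B=1
Majority → A

A


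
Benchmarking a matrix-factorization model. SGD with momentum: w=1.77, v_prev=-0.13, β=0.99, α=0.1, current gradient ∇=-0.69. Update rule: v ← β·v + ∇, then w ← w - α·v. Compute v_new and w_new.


v_new = 0.99·-0.13 - 0.69 = -0.1287 - 0.69 = -0.8187
w_new = 1.77 - 0.1·-0.8187 = 1.77 + 0.08187 = 1.85187

v_new=-0.8187, w_new=1.85187


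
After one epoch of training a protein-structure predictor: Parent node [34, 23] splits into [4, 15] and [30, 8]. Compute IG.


Parent = [34, 23], H_parent = 0.973
H_left = 0.7425 (n=19), H_right = 0.7425 (n=38)
H_children = (19/57)·0.7425 + (38/57)·0.7425 = 0.7425
IG = 0.973 - 0.7425 = 0.2305

0.2305


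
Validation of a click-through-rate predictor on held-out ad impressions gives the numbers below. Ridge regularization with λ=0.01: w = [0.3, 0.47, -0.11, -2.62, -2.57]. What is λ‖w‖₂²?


‖w‖₂² = (0.3)² + (0.47)² + (-0.11)² + (-2.62)² + (-2.57)²
     = 0.09 + 0.2209 + 0.0121 + 6.8644 + 6.6049
     = 13.7923
λ·‖w‖₂² = 0.01·13.7923 = 0.137923

0.137923


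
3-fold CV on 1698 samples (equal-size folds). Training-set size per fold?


Fold size = 1698/3 = 566
Training per fold = 1698 - 566 = 1132

1132


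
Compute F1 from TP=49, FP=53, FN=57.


Precision = 49/102 = 0.4804
Recall = 49/106 = 0.4623
F1 = 2·P·R/(P+R) = 2·TP/(2·TP+FP+FN) = 98/(98+53+57) = 98/208 = 0.4712

0.4712


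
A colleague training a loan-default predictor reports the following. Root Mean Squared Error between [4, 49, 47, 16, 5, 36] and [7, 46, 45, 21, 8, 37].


MSE = 57/6 = 9.5
RMSE = √(57/6) = 3.0822

3.0822


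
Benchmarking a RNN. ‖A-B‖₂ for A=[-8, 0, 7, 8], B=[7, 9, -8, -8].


d = √((-8-7)² + (0-9)² + (7+ 8)² + (8+ 8)²)
  = √(225 + 81 + 225 + 256)
  = √787 = 28.0535

28.0535


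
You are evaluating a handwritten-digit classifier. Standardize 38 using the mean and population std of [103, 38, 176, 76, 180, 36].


μ = 101.5, σ = 58.719
z = (38 - 101.5)/58.719 = -1.0814

-1.0814


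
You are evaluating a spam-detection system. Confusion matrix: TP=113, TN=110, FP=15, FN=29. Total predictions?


Total = TP + TN + FP + FN
= 113 + 110 + 15 + 29
= 267
(Predicted positive: 128, predicted negative: 139)

267


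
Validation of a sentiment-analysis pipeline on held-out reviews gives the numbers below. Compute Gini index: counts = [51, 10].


Probabilities: [51/61, 10/61] ≈ [0.8361, 0.1639]
Σpᵢ² = (2601 + 100)/61² = 2701/3721
Gini = 1 - Σpᵢ² = 1 - 2701/3721 = 0.2741

0.2741


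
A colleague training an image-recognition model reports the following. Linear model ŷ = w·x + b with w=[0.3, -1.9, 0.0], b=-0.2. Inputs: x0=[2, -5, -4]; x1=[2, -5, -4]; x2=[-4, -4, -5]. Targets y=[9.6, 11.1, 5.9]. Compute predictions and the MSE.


ŷ0 = (0.3)·(2) + (-1.9)·(-5) + (0.0)·(-4) - 0.2 = 9.9
ŷ1 = (0.3)·(2) + (-1.9)·(-5) + (0.0)·(-4) - 0.2 = 9.9
ŷ2 = (0.3)·(-4) + (-1.9)·(-4) + (0.0)·(-5) - 0.2 = 6.2
errors² = [0.09, 1.44, 0.09]
MSE = 1.6200/3 = 0.54

0.54


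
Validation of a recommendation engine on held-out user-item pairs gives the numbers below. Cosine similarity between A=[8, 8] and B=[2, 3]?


A·B = 8·2 + 8·3 = 40
‖A‖ = √128 = 11.3137, ‖B‖ = √13 = 3.6056
cos = 40/(√128·√13) = 40/√1664 = 0.9806

0.9806


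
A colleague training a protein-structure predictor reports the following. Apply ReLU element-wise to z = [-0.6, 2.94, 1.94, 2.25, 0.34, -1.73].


ReLU(-0.6) = max(0, -0.6) = 0.0
ReLU(2.94) = max(0, 2.94) = 2.94
ReLU(1.94) = max(0, 1.94) = 1.94
ReLU(2.25) = max(0, 2.25) = 2.25
ReLU(0.34) = max(0, 0.34) = 0.34
ReLU(-1.73) = max(0, -1.73) = 0.0
result = [0.0, 2.94, 1.94, 2.25, 0.34, 0.0]

[0.0, 2.94, 1.94, 2.25, 0.34, 0.0]


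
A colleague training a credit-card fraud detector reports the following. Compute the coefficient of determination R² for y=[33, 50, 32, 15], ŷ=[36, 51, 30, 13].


ȳ = 32.5
SS_res = Σ(y-ŷ)² = 18
SS_tot = Σ(y-ȳ)² = 613
R² = 1 - SS_res/SS_tot = 1 - 0.0294 = 0.9706

0.9706


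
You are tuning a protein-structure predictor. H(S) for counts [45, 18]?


Probabilities: [45/63, 18/63] ≈ [0.7143, 0.2857]
H = -((45/63)·log₂(45/63) + (18/63)·log₂(18/63))
  = 0.8631 bits

0.8631 bits


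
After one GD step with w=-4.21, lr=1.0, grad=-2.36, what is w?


w_new = w - α·∇
= -4.21 - 1.0·-2.36
= -4.21 + 2.36
= -1.85

-1.85


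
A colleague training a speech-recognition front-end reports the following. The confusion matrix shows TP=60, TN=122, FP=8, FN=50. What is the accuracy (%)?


Accuracy = (TP+TN)/(TP+TN+FP+FN)
= (60+122)/(240)
= 182/240 = 75.83%

75.83%


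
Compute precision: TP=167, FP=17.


Precision = TP/(TP+FP)
= 167/(167+17)
= 167/184 = 90.76%

90.76%


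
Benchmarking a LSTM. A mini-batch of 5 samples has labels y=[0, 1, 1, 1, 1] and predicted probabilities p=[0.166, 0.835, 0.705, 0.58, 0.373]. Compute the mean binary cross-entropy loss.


L[0] = -ln(1-0.166) = -ln(0.834) = 0.1815
L[1] = -ln(0.835) = 0.1803
L[2] = -ln(0.705) = 0.3496
L[3] = -ln(0.58) = 0.5447
L[4] = -ln(0.373) = 0.9862
mean = (0.1815 + 0.1803 + 0.3496 + 0.5447 + 0.9862)/5 = 0.4485

0.4485


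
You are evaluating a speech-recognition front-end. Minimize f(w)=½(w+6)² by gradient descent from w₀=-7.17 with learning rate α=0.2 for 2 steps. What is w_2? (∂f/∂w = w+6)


step 1: grad = -7.17+6 = -1.17; w = -7.17 - 0.2·(-1.17) = -6.936
step 2: grad = -6.936+6 = -0.936; w = -6.936 - 0.2·(-0.936) = -6.7488

-6.7488


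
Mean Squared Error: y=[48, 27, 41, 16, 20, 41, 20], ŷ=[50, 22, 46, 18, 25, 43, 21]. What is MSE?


Squared errors: (48-50)²=4, (27-22)²=25, (41-46)²=25, (16-18)²=4, (20-25)²=25, (41-43)²=4, (20-21)²=1
Sum = 88
MSE = 88/7 = 88/7

88/7


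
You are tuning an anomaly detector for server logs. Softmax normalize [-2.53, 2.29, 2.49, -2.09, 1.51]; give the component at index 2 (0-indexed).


Exponentials: e^-2.53=0.0797, e^2.29=9.8749, e^2.49=12.0613, e^-2.09=0.1237, e^1.51=4.5267
Sum = 26.6663
Softmax = [0.003, 0.3703, 0.4523, 0.0046, 0.1698]
p[2] = 12.0613/26.6663 = 0.4523

0.4523


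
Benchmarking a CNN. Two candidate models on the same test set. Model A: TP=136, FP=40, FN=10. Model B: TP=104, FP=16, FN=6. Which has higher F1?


Model A: P=136/176=0.7727, R=136/146=0.9315, F1=2PR/(P+R)=2TP/(2TP+FP+FN)=272/322=0.8447
Model B: P=104/120=0.8667, R=104/110=0.9455, F1=2PR/(P+R)=2TP/(2TP+FP+FN)=208/230=0.9043
0.8447 < 0.9043 → Model B

Model B


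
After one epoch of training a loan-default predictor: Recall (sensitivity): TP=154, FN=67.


Recall = TP/(TP+FN)
= 154/(154+67)
= 154/221 = 69.68%

69.68%


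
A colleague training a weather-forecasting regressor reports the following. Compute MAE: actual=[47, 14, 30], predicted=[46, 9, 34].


Absolute errors: |47-46|=1, |14-9|=5, |30-34|=4
Sum = 10
MAE = 10/3 = 10/3

10/3
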